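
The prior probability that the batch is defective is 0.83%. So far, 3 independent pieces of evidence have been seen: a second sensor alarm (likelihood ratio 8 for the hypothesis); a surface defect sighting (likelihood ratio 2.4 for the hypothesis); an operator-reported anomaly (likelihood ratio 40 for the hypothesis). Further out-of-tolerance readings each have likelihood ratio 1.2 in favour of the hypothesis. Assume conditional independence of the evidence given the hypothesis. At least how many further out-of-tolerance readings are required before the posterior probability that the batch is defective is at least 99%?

Prior odds = 0.0083/0.9917 = 83/9917.
Combined Bayes factor of the evidence already in hand = 8 × 2.4 × 40 = 768.
Odds after that evidence = (83/9917) × 768 = 63744/9917.
Target odds = 0.99/0.01 = 99.
Need 1.2ⁿ ≥ 99 ÷ (63744/9917) = 327261/21248.
1.2¹⁴ ≈12.8392 falls short of 327261/21248 but 1.2¹⁵ ≈15.407 reaches it, so n = 15.

15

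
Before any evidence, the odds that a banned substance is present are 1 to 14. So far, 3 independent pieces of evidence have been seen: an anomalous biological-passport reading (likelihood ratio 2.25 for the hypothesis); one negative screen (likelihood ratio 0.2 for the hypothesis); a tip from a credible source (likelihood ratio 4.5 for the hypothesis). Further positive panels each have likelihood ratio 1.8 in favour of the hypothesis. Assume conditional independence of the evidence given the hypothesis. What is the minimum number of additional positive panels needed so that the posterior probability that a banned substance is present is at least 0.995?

13

Prior odds = 1/14.
Combined Bayes factor of the evidence already in hand = 2.25 × 0.2 × 4.5 = 2.025.
Odds after that evidence = (1/14) × 2.025 = 81/560.
Target odds = 0.995/0.005 = 199.
Need 1.8ⁿ ≥ 199 ÷ (81/560) = 111440/81.
1.8¹² ≈1156.83 falls short of 111440/81 but 1.8¹³ ≈2082.3 reaches it, so n = 13.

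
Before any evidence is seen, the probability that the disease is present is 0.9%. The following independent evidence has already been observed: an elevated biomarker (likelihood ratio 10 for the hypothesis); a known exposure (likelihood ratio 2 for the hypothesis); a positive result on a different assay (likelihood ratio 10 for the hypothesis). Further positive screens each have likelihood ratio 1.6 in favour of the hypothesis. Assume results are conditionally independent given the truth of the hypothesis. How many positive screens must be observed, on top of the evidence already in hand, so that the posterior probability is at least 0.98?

Prior odds = 0.009/0.991 = 9/991.
Combined Bayes factor of the evidence already in hand = 10 × 2 × 10 = 200.
Odds after that evidence = (9/991) × 200 = 1800/991.
Target odds = 0.98/0.02 = 49.
Need 1.6ⁿ ≥ 49 ÷ (1800/991) = 48559/1800.
1.6⁷ = 2097152/78125 falls short of 48559/1800 but 1.6⁸ = 16777216/390625 reaches it, so n = 8.

8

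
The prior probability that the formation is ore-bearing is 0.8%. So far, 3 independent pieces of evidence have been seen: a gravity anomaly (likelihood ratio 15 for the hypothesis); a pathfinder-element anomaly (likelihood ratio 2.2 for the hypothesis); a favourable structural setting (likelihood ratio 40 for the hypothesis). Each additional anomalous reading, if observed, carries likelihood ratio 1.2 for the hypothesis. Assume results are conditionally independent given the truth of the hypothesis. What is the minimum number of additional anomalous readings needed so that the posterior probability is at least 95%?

4

Prior odds = 0.008/0.992 = 1/124.
Combined Bayes factor of the evidence already in hand = 15 × 2.2 × 40 = 1320.
Odds after that evidence = (1/124) × 1320 = 330/31.
Target odds = 0.95/0.05 = 19.
Need 1.2ⁿ ≥ 19 ÷ (330/31) = 589/330.
1.2³ = 1.728 falls short of 589/330 but 1.2⁴ = 2.0736 reaches it, so n = 4.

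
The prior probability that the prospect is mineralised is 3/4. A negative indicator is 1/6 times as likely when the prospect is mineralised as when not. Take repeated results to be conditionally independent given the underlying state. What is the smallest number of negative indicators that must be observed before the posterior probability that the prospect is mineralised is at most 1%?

4

Prior odds = 0.75/0.25 = 3.
Likelihood ratio per negative indicator = 1/6.
Target odds: 0.01 ÷ 0.99 = 1/99.
Require (1/6)ⁿ ≤ 1/99 ÷ 3 = 1/297.
(1/6)³ = 1/216 is still above 1/297 but (1/6)⁴ = 1/1296 is at or below it, so n = 4.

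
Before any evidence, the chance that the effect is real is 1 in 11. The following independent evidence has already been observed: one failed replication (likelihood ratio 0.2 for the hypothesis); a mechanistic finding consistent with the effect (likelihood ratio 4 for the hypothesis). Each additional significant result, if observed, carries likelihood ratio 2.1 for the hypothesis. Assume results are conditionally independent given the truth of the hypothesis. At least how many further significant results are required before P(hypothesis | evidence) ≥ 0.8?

Prior odds = (1/11)/(10/11) = 0.1.
Combined Bayes factor of the evidence already in hand = 0.2 × 4 = 0.8.
Odds after that evidence = 0.1 × 0.8 = 0.08.
Target odds = 0.8/0.2 = 4.
Need 2.1ⁿ ≥ 4 ÷ 0.08 = 50.
2.1⁵ = 4084101/100000 falls short of 50 but 2.1⁶ = 85766121/1000000 reaches it, so n = 6.

6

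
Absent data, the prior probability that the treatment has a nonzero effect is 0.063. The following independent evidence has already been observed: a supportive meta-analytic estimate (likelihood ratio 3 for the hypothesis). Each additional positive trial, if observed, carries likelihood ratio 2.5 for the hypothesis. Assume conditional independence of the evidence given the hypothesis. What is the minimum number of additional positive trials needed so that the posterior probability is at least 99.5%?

Prior odds = 0.063/0.937 = 63/937.
Bayes factor of the evidence already in hand = 3.
Odds after that evidence = (63/937) × 3 = 189/937.
Target odds = 0.995/0.005 = 199.
Need 2.5ⁿ ≥ 199 ÷ (189/937) = 186463/189.
2.5⁷ = 610.3515625 falls short of 186463/189 but 2.5⁸ = 390625/256 reaches it, so n = 8.

8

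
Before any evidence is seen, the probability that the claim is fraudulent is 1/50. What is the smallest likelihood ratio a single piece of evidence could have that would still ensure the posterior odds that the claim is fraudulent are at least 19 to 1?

931

Prior odds = 0.02/0.98 = 1/49.
Target odds = 19.
Required Bayes factor = 19 ÷ (1/49) = 931.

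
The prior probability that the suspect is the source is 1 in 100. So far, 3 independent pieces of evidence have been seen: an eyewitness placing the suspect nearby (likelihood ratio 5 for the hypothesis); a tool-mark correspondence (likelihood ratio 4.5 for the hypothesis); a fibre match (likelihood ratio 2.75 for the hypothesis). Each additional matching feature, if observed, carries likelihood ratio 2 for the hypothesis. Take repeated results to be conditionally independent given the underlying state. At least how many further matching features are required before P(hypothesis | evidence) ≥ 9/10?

Prior odds = 0.01/0.99 = 1/99.
Combined Bayes factor of the evidence already in hand = 5 × 4.5 × 2.75 = 61.875.
Odds after that evidence = (1/99) × 61.875 = 0.625.
Target odds = 0.9/0.1 = 9.
Need 2ⁿ ≥ 9 ÷ 0.625 = 14.4.
2³ = 8 falls short of 14.4 but 2⁴ = 16 reaches it, so n = 4.

4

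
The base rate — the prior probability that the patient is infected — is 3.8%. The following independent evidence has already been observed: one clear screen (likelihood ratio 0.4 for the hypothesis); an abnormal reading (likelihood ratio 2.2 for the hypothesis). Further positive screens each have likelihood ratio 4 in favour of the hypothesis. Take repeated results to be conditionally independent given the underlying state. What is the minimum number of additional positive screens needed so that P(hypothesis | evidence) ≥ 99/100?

6

Prior odds = 0.038/0.962 = 19/481.
Combined Bayes factor of the evidence already in hand = 0.4 × 2.2 = 0.88.
Odds after that evidence = (19/481) × 0.88 = 418/12025.
Target odds = 0.99/0.01 = 99.
Need 4ⁿ ≥ 99 ÷ (418/12025) = 108225/38.
4⁵ = 1024 falls short of 108225/38 but 4⁶ = 4096 reaches it, so n = 6.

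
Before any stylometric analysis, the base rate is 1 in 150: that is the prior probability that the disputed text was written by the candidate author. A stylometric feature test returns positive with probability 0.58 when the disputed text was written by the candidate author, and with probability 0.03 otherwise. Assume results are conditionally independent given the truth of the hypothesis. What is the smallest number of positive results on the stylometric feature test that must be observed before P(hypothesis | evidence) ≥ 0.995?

4

Prior odds = (1/150)/(149/150) = 1/149.
Likelihood ratio of a positive result = 0.58/0.03 = 58/3.
Target odds: 0.995 ÷ 0.005 = 199.
Require (58/3)ⁿ ≥ 199 ÷ (1/149) = 29651.
(58/3)³ = 195112/27 falls short of 29651 but (58/3)⁴ = 11316496/81 reaches it, so n = 4.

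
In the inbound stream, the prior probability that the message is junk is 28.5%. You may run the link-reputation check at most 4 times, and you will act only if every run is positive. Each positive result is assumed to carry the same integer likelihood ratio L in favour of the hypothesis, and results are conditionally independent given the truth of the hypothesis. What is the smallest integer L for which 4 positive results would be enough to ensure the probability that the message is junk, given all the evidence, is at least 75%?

2

Prior odds = 0.285/0.715 = 57/143.
Target odds = 0.75/0.25 = 3.
Need L⁴ ≥ 3 ÷ (57/143) = 143/19.
1⁴ = 1 < 143/19 ≤ 16 = 2⁴, so L = 2.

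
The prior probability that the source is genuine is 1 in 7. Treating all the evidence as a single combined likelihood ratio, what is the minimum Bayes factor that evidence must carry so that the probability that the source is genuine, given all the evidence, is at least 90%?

54

Prior odds = (1/7)/(6/7) = 1/6.
Target odds = 0.9/0.1 = 9.
Required Bayes factor = 9 ÷ (1/6) = 54.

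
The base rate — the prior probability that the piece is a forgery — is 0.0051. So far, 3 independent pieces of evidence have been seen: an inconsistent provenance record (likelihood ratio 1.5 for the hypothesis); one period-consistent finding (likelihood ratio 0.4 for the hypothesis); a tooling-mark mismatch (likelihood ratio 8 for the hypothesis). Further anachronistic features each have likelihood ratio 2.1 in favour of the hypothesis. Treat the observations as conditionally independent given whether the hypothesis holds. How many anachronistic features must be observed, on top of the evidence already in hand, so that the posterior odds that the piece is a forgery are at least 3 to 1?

7

Prior odds = 0.0051/0.9949 = 51/9949.
Combined Bayes factor of the evidence already in hand = 1.5 × 0.4 × 8 = 4.8.
Odds after that evidence = (51/9949) × 4.8 = 1224/49745.
Target odds = 3.
Need 2.1ⁿ ≥ 3 ÷ (1224/49745) = 49745/408.
2.1⁶ = 85766121/1000000 falls short of 49745/408 but 2.1⁷ ≈180.109 reaches it, so n = 7.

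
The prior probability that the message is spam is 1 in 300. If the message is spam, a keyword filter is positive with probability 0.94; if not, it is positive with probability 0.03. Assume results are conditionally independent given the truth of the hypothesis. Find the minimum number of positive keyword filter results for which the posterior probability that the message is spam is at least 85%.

3

Prior odds = (1/300)/(299/300) = 1/299.
Likelihood ratio of a positive = 0.94/0.03 = 94/3.
Target posterior odds = 0.85/0.15 = 17/3.
Need (1/299) × (94/3)ⁿ ≥ 17/3, i.e. (94/3)ⁿ ≥ 5083/3.
(94/3)² = 8836/9 falls short of 5083/3 but (94/3)³ = 830584/27 reaches it, so n = 3.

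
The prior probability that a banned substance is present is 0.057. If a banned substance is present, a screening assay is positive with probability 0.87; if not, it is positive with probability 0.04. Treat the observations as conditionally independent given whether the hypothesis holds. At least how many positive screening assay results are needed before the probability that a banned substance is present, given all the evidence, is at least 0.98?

Prior odds = 0.057/0.943 = 57/943.
Likelihood ratio of a positive = 0.87/0.04 = 21.75.
Target posterior odds = 0.98/0.02 = 49.
Need (57/943) × 21.75ⁿ ≥ 49, i.e. 21.75ⁿ ≥ 46207/57.
21.75² = 473.0625 falls short of 46207/57 but 21.75³ = 658503/64 reaches it, so n = 3.

3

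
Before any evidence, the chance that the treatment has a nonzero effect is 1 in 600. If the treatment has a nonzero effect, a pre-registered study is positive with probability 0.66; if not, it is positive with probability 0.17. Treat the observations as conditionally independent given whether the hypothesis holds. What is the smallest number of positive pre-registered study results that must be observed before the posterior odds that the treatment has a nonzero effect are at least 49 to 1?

Prior odds: (1/600) ÷ (599/600) = 1/599.
Likelihood ratio of a positive = 0.66/0.17 = 66/17.
Target odds = 49.
Need (1/599) × (66/17)ⁿ ≥ 49, i.e. (66/17)ⁿ ≥ 29351.
(66/17)⁷ ≈13294.3 falls short of 29351 but (66/17)⁸ ≈51613.1 reaches it, so n = 8.

8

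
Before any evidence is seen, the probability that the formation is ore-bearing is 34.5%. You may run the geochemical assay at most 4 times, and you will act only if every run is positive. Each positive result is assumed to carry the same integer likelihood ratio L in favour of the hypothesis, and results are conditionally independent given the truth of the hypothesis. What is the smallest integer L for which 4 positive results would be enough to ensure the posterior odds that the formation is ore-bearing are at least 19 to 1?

3

Prior odds = 0.345/0.655 = 69/131.
Target odds = 19.
Need L⁴ ≥ 19 ÷ (69/131) = 2489/69.
2⁴ = 16 < 2489/69 ≤ 81 = 3⁴, so L = 3.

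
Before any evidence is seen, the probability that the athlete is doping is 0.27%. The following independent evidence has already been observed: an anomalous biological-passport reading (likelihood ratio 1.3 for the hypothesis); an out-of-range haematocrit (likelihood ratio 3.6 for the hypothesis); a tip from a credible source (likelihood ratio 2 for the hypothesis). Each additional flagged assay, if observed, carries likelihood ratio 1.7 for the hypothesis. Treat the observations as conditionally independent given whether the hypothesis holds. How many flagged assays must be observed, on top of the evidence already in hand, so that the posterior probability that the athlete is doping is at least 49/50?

15

Prior odds = 0.0027/0.9973 = 27/9973.
Combined Bayes factor of the evidence already in hand = 1.3 × 3.6 × 2 = 9.36.
Odds after that evidence = (27/9973) × 9.36 = 6318/249325.
Target odds = 0.98/0.02 = 49.
Need 1.7ⁿ ≥ 49 ÷ (6318/249325) = 12216925/6318.
1.7¹⁴ ≈1683.78 falls short of 12216925/6318 but 1.7¹⁵ ≈2862.42 reaches it, so n = 15.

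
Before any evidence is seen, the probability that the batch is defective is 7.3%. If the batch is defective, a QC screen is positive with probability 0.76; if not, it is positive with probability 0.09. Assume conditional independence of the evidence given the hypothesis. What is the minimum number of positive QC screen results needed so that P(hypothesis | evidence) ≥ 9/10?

Prior odds: 0.073 ÷ 0.927 = 73/927.
Likelihood ratio of a positive = 0.76/0.09 = 76/9.
Target posterior odds = 0.9/0.1 = 9.
Need (73/927) × (76/9)ⁿ ≥ 9, i.e. (76/9)ⁿ ≥ 8343/73.
(76/9)² = 5776/81 falls short of 8343/73 but (76/9)³ = 438976/729 reaches it, so n = 3.

3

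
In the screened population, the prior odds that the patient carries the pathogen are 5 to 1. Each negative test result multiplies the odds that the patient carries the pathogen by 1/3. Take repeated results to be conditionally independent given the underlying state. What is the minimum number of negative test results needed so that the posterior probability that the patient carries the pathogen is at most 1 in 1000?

Prior odds = 5.
Likelihood ratio per negative test result = 1/3.
Target posterior odds = 0.001/0.999 = 1/999.
Require (1/3)ⁿ ≤ 1/999 ÷ 5 = 1/4995.
(1/3)⁷ = 1/2187 is still above 1/4995 but (1/3)⁸ = 1/6561 is at or below it, so n = 8.

8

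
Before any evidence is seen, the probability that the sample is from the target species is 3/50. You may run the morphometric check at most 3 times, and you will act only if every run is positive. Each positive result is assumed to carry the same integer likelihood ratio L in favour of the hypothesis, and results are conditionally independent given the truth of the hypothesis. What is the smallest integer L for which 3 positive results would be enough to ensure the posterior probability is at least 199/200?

Prior odds = 0.06/0.94 = 3/47.
Target odds = 0.995/0.005 = 199.
Need L³ ≥ 199 ÷ (3/47) = 9353/3.
14³ = 2744 < 9353/3 ≤ 3375 = 15³, so L = 15.

15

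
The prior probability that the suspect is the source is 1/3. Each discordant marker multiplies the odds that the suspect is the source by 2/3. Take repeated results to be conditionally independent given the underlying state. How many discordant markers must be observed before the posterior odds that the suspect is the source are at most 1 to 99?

10

Prior odds: (1/3) ÷ (2/3) = 0.5.
Likelihood ratio per discordant marker = 2/3.
Target odds = 1/99.
Need 0.5 × (2/3)ⁿ ≤ 1/99, i.e. (2/3)ⁿ ≤ 2/99.
(2/3)⁹ = 512/19683 is still above 2/99 but (2/3)¹⁰ = 1024/59049 is at or below it, so n = 10.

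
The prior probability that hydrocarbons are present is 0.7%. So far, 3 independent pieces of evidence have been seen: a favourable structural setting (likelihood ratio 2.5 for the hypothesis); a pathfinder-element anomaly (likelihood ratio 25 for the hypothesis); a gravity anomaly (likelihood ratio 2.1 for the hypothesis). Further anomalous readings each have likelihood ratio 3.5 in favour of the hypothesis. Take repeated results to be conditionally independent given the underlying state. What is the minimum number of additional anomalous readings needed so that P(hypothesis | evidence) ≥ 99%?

4

Prior odds = 0.007/0.993 = 7/993.
Combined Bayes factor of the evidence already in hand = 2.5 × 25 × 2.1 = 131.25.
Odds after that evidence = (7/993) × 131.25 = 1225/1324.
Target odds = 0.99/0.01 = 99.
Need 3.5ⁿ ≥ 99 ÷ (1225/1324) = 131076/1225.
3.5³ = 42.875 falls short of 131076/1225 but 3.5⁴ = 150.0625 reaches it, so n = 4.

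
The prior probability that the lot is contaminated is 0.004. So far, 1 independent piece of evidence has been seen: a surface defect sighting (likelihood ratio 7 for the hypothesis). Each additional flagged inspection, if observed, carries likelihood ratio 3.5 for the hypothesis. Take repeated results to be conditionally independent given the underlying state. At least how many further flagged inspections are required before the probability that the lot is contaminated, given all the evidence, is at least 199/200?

Prior odds = 0.004/0.996 = 1/249.
Bayes factor of the evidence already in hand = 7.
Odds after that evidence = (1/249) × 7 = 7/249.
Target odds = 0.995/0.005 = 199.
Need 3.5ⁿ ≥ 199 ÷ (7/249) = 49551/7.
3.5⁷ = 823543/128 falls short of 49551/7 but 3.5⁸ = 5764801/256 reaches it, so n = 8.

8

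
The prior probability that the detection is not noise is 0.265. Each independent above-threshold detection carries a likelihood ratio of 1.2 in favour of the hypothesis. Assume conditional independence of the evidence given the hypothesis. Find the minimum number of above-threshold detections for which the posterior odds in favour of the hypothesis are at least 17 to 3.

16

Prior odds = 0.265/0.735 = 53/147.
Likelihood ratio per above-threshold detection = 1.2.
Target odds = 17/3.
Need (53/147) × 1.2ⁿ ≥ 17/3, i.e. 1.2ⁿ ≥ 833/53.
1.2¹⁵ ≈15.407 falls short of 833/53 but 1.2¹⁶ ≈18.4884 reaches it, so n = 16.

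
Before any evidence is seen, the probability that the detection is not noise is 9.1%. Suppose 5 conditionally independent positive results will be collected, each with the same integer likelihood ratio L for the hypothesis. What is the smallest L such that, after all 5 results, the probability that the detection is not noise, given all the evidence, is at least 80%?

3

Prior odds = 0.091/0.909 = 91/909.
Target odds = 0.8/0.2 = 4.
Need L⁵ ≥ 4 ÷ (91/909) = 3636/91.
2⁵ = 32 < 3636/91 ≤ 243 = 3⁵, so L = 3.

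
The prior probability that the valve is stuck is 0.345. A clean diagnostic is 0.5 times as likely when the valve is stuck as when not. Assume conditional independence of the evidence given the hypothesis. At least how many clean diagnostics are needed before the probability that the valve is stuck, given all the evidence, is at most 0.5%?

Prior odds = 0.345/0.655 = 69/131.
Likelihood ratio per clean diagnostic = 0.5.
Target odds: 0.005 ÷ 0.995 = 1/199.
Need (69/131) × 0.5ⁿ ≤ 1/199, i.e. 0.5ⁿ ≤ 131/13731.
0.5⁶ = 0.015625 is still above 131/13731 but 0.5⁷ = 0.0078125 is at or below it, so n = 7.

7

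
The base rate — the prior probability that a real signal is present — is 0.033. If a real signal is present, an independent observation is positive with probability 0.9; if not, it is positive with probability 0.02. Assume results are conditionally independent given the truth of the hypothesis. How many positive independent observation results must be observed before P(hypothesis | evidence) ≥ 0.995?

Prior odds = 0.033/0.967 = 33/967.
Likelihood ratio of a positive = 0.9/0.02 = 45.
Target posterior odds = 0.995/0.005 = 199.
Require 45ⁿ ≥ 199 ÷ (33/967) = 192433/33.
45² = 2025 falls short of 192433/33 but 45³ = 91125 reaches it, so n = 3.

3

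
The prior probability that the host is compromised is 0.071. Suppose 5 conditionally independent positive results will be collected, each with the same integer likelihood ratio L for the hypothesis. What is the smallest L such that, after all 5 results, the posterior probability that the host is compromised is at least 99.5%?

Prior odds = 0.071/0.929 = 71/929.
Target odds = 0.995/0.005 = 199.
Need L⁵ ≥ 199 ÷ (71/929) = 184871/71.
4⁵ = 1024 < 184871/71 ≤ 3125 = 5⁵, so L = 5.

5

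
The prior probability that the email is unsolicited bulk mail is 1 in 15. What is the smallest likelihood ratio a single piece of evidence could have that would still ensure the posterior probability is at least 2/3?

Prior odds = (1/15)/(14/15) = 1/14.
Target odds = (2/3)/(1/3) = 2.
Required Bayes factor = 2 ÷ (1/14) = 28.

28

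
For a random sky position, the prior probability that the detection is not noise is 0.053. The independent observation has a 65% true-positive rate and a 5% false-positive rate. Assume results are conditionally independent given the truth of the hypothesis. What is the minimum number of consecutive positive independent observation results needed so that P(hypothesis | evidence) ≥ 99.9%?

4

Prior odds = 0.053/0.947 = 53/947.
Likelihood ratio of a positive result = 0.65/0.05 = 13.
Target posterior odds = 0.999/0.001 = 999.
Need (53/947) × 13ⁿ ≥ 999, i.e. 13ⁿ ≥ 946053/53.
13³ = 2197 falls short of 946053/53 but 13⁴ = 28561 reaches it, so n = 4.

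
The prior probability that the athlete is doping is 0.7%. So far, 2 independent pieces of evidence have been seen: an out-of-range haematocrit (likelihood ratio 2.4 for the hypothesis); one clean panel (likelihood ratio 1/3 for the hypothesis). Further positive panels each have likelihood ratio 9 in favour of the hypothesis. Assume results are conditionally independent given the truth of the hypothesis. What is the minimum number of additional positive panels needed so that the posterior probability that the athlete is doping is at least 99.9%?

Prior odds = 0.007/0.993 = 7/993.
Combined Bayes factor of the evidence already in hand = 2.4 × (1/3) = 0.8.
Odds after that evidence = (7/993) × 0.8 = 28/4965.
Target odds = 0.999/0.001 = 999.
Need 9ⁿ ≥ 999 ÷ (28/4965) = 4960035/28.
9⁵ = 59049 falls short of 4960035/28 but 9⁶ = 531441 reaches it, so n = 6.

6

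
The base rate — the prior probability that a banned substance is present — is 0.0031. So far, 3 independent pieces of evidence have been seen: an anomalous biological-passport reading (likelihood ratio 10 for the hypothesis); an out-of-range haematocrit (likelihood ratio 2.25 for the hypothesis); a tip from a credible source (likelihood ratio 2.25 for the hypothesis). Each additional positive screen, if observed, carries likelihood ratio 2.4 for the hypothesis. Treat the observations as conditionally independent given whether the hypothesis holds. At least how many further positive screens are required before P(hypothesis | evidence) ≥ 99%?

Prior odds = 0.0031/0.9969 = 31/9969.
Combined Bayes factor of the evidence already in hand = 10 × 2.25 × 2.25 = 50.625.
Odds after that evidence = (31/9969) × 50.625 = 4185/26584.
Target odds = 0.99/0.01 = 99.
Need 2.4ⁿ ≥ 99 ÷ (4185/26584) = 292424/465.
2.4⁷ = 35831808/78125 falls short of 292424/465 but 2.4⁸ = 429981696/390625 reaches it, so n = 8.

8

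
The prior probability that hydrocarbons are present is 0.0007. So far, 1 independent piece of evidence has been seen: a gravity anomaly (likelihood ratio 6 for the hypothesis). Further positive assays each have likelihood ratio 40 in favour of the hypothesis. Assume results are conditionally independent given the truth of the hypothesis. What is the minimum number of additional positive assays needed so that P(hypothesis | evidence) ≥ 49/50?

3

Prior odds = 0.0007/0.9993 = 7/9993.
Bayes factor of the evidence already in hand = 6.
Odds after that evidence = (7/9993) × 6 = 14/3331.
Target odds = 0.98/0.02 = 49.
Need 40ⁿ ≥ 49 ÷ (14/3331) = 11658.5.
40² = 1600 falls short of 11658.5 but 40³ = 64000 reaches it, so n = 3.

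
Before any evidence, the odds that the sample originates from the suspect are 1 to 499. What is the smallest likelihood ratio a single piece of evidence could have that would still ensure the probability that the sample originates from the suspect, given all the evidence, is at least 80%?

1996

Prior odds = 1/499.
Target odds = 0.8/0.2 = 4.
Required Bayes factor = 4 ÷ (1/499) = 1996.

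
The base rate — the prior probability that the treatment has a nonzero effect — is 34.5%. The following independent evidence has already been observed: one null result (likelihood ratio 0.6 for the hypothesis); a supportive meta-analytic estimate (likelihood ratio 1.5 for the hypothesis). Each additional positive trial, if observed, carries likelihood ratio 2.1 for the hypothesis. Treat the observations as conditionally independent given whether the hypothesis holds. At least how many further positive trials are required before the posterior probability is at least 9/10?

4

Prior odds = 0.345/0.655 = 69/131.
Combined Bayes factor of the evidence already in hand = 0.6 × 1.5 = 0.9.
Odds after that evidence = (69/131) × 0.9 = 621/1310.
Target odds = 0.9/0.1 = 9.
Need 2.1ⁿ ≥ 9 ÷ (621/1310) = 1310/69.
2.1³ = 9.261 falls short of 1310/69 but 2.1⁴ = 19.4481 reaches it, so n = 4.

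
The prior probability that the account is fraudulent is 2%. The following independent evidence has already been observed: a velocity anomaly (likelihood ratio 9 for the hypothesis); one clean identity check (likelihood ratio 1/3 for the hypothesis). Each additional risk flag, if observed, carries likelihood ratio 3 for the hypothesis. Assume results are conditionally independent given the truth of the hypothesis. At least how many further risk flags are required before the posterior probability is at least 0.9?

5

Prior odds = 0.02/0.98 = 1/49.
Combined Bayes factor of the evidence already in hand = 9 × (1/3) = 3.
Odds after that evidence = (1/49) × 3 = 3/49.
Target odds = 0.9/0.1 = 9.
Need 3ⁿ ≥ 9 ÷ (3/49) = 147.
3⁴ = 81 falls short of 147 but 3⁵ = 243 reaches it, so n = 5.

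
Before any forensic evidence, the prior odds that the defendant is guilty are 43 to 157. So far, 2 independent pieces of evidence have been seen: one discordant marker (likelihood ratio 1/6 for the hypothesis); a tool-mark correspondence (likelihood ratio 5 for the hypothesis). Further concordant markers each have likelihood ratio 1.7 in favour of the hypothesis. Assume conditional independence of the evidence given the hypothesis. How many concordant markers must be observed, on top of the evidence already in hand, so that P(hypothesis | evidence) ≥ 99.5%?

13

Prior odds = 43/157.
Combined Bayes factor of the evidence already in hand = (1/6) × 5 = 5/6.
Odds after that evidence = (43/157) × 5/6 = 215/942.
Target odds = 0.995/0.005 = 199.
Need 1.7ⁿ ≥ 199 ÷ (215/942) = 187458/215.
1.7¹² ≈582.622 falls short of 187458/215 but 1.7¹³ ≈990.458 reaches it, so n = 13.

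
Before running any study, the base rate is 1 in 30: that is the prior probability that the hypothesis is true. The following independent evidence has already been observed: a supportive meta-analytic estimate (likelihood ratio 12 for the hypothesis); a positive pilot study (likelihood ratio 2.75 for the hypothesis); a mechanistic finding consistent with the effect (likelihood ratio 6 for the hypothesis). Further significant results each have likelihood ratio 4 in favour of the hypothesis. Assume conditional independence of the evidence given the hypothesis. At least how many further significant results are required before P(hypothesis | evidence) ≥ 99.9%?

Prior odds = (1/30)/(29/30) = 1/29.
Combined Bayes factor of the evidence already in hand = 12 × 2.75 × 6 = 198.
Odds after that evidence = (1/29) × 198 = 198/29.
Target odds = 0.999/0.001 = 999.
Need 4ⁿ ≥ 999 ÷ (198/29) = 3219/22.
4³ = 64 falls short of 3219/22 but 4⁴ = 256 reaches it, so n = 4.

4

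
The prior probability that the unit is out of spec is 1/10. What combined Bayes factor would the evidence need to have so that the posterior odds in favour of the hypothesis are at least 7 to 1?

Prior odds = 0.1/0.9 = 1/9.
Target odds = 7.
Required Bayes factor = 7 ÷ (1/9) = 63.

63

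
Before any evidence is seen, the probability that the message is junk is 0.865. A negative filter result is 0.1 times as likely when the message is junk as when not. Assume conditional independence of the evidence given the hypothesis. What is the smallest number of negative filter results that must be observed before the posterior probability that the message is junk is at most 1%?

Prior odds: 0.865 ÷ 0.135 = 173/27.
Likelihood ratio per negative filter result = 0.1.
Target posterior odds = 0.01/0.99 = 1/99.
Need (173/27) × 0.1ⁿ ≤ 1/99, i.e. 0.1ⁿ ≤ 3/1903.
0.1² = 0.01 is still above 3/1903 but 0.1³ = 0.001 is at or below it, so n = 3.

3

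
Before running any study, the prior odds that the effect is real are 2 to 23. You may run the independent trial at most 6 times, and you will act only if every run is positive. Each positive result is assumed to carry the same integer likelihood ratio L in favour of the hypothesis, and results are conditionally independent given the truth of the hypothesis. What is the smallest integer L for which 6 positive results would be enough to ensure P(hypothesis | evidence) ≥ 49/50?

3

Prior odds = 2/23.
Target odds = 0.98/0.02 = 49.
Need L⁶ ≥ 49 ÷ (2/23) = 563.5.
2⁶ = 64 < 563.5 ≤ 729 = 3⁶, so L = 3.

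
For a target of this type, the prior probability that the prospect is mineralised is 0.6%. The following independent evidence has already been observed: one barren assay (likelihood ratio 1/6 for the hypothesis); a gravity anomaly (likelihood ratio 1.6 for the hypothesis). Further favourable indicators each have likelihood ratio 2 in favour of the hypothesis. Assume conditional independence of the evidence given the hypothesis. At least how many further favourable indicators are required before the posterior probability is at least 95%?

Prior odds = 0.006/0.994 = 3/497.
Combined Bayes factor of the evidence already in hand = (1/6) × 1.6 = 4/15.
Odds after that evidence = (3/497) × 4/15 = 4/2485.
Target odds = 0.95/0.05 = 19.
Need 2ⁿ ≥ 19 ÷ (4/2485) = 11803.75.
2¹³ = 8192 falls short of 11803.75 but 2¹⁴ = 16384 reaches it, so n = 14.

14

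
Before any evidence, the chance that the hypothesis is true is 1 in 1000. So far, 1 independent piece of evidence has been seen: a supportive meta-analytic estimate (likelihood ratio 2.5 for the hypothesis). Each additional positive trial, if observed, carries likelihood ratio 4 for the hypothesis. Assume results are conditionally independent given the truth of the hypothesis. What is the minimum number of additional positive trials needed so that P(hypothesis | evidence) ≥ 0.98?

Prior odds = 0.001/0.999 = 1/999.
Bayes factor of the evidence already in hand = 2.5.
Odds after that evidence = (1/999) × 2.5 = 5/1998.
Target odds = 0.98/0.02 = 49.
Need 4ⁿ ≥ 49 ÷ (5/1998) = 19580.4.
4⁷ = 16384 falls short of 19580.4 but 4⁸ = 65536 reaches it, so n = 8.

8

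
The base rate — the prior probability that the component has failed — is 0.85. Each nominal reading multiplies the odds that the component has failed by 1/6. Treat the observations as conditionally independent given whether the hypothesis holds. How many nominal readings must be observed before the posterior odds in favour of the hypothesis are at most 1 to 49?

Prior odds = 0.85/0.15 = 17/3.
Likelihood ratio per nominal reading = 1/6.
Target odds = 1/49.
Need (17/3) × (1/6)ⁿ ≤ 1/49, i.e. (1/6)ⁿ ≤ 3/833.
(1/6)³ = 1/216 is still above 3/833 but (1/6)⁴ = 1/1296 is at or below it, so n = 4.

4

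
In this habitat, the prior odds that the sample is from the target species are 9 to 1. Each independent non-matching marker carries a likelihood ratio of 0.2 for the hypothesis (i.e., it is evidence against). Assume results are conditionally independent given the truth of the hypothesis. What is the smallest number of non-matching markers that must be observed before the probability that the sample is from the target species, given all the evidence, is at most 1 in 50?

4

Prior odds = 9.
Likelihood ratio per non-matching marker = 0.2.
Target posterior odds = 0.02/0.98 = 1/49.
Need 9 × 0.2ⁿ ≤ 1/49, i.e. 0.2ⁿ ≤ 1/441.
0.2³ = 0.008 is still above 1/441 but 0.2⁴ = 0.0016 is at or below it, so n = 4.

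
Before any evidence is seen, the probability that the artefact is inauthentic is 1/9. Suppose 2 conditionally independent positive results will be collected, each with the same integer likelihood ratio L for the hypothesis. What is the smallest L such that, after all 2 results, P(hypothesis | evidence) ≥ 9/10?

9

Prior odds = (1/9)/(8/9) = 0.125.
Target odds = 0.9/0.1 = 9.
Need L² ≥ 9 ÷ 0.125 = 72.
8² = 64 < 72 ≤ 81 = 9², so L = 9.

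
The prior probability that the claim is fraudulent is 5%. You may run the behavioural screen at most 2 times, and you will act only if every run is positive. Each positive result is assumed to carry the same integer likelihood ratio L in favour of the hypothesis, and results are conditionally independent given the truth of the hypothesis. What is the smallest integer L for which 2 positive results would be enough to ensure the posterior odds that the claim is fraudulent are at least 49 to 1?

31

Prior odds = 0.05/0.95 = 1/19.
Target odds = 49.
Need L² ≥ 49 ÷ (1/19) = 931.
30² = 900 < 931 ≤ 961 = 31², so L = 31.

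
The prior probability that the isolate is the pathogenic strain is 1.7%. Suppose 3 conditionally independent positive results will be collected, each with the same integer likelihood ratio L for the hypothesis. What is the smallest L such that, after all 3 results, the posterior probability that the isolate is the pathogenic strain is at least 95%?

Prior odds = 0.017/0.983 = 17/983.
Target odds = 0.95/0.05 = 19.
Need L³ ≥ 19 ÷ (17/983) = 18677/17.
10³ = 1000 < 18677/17 ≤ 1331 = 11³, so L = 11.

11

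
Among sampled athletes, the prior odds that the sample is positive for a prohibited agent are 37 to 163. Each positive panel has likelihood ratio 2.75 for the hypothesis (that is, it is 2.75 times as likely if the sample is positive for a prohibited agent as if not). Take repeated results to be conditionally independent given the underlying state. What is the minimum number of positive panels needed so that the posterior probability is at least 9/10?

Prior odds = 37/163.
Likelihood ratio per positive panel = 2.75.
Target posterior odds = 0.9/0.1 = 9.
Require 2.75ⁿ ≥ 9 ÷ (37/163) = 1467/37.
2.75³ = 20.796875 falls short of 1467/37 but 2.75⁴ = 57.19140625 reaches it, so n = 4.

4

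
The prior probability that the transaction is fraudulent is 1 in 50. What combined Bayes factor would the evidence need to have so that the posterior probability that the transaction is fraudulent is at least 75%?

147

Prior odds = 0.02/0.98 = 1/49.
Target odds = 0.75/0.25 = 3.
Required Bayes factor = 3 ÷ (1/49) = 147.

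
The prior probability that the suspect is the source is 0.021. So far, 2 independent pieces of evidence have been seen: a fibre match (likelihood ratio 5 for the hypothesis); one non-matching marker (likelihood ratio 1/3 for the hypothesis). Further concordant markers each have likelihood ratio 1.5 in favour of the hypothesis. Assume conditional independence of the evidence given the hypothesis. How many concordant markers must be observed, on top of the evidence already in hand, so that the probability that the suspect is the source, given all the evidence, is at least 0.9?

14

Prior odds = 0.021/0.979 = 21/979.
Combined Bayes factor of the evidence already in hand = 5 × (1/3) = 5/3.
Odds after that evidence = (21/979) × 5/3 = 35/979.
Target odds = 0.9/0.1 = 9.
Need 1.5ⁿ ≥ 9 ÷ (35/979) = 8811/35.
1.5¹³ = 1594323/8192 falls short of 8811/35 but 1.5¹⁴ = 4782969/16384 reaches it, so n = 14.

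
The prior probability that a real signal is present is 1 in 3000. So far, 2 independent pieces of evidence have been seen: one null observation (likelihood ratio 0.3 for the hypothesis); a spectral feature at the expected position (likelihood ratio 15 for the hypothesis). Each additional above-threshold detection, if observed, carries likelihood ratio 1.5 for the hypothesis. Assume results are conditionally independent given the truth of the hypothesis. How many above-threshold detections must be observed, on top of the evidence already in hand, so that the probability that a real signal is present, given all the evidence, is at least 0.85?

21

Prior odds = (1/3000)/(2999/3000) = 1/2999.
Combined Bayes factor of the evidence already in hand = 0.3 × 15 = 4.5.
Odds after that evidence = (1/2999) × 4.5 = 9/5998.
Target odds = 0.85/0.15 = 17/3.
Need 1.5ⁿ ≥ 17/3 ÷ (9/5998) = 101966/27.
1.5²⁰ ≈3325.26 falls short of 101966/27 but 1.5²¹ ≈4987.89 reaches it, so n = 21.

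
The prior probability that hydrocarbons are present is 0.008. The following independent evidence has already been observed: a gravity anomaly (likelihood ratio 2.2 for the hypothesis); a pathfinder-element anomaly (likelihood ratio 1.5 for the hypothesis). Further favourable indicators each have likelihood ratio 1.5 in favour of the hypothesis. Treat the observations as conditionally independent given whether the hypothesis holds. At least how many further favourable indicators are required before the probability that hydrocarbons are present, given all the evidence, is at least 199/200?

22

Prior odds = 0.008/0.992 = 1/124.
Combined Bayes factor of the evidence already in hand = 2.2 × 1.5 = 3.3.
Odds after that evidence = (1/124) × 3.3 = 33/1240.
Target odds = 0.995/0.005 = 199.
Need 1.5ⁿ ≥ 199 ÷ (33/1240) = 246760/33.
1.5²¹ ≈4987.89 falls short of 246760/33 but 1.5²² ≈7481.83 reaches it, so n = 22.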